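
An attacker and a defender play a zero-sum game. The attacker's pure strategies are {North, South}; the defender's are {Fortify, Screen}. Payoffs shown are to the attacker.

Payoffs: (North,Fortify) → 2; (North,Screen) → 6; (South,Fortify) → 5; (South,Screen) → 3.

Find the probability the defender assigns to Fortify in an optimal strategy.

1/2

Row minima: North → 2, South → 3; maximin = 3.
Column maxima: Fortify → 5, Screen → 6; minimax = 5.
3 ≠ 5, so there is no saddle point; optimal play is mixed.
Let the attacker play North with probability p. Expected payoff against Fortify: 2p + 5(1−p) = −3p + 5; against Screen: 6p + 3(1−p) = 3p + 3.
Setting these equal: −3p + 5 = 3p + 3 ⇒ −6p = -2 ⇒ p = 1/3, and the value is (-3)·(1/3) + 5 = 4.
For the defender: with q = P(Fortify), equating North's and South's payoffs gives −4q + 6 = 2q + 3 ⇒ q = 1/2.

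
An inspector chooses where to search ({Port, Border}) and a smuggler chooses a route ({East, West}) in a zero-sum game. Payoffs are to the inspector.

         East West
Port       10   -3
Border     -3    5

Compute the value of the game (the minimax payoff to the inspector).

Row minima: Port → -3, Border → -3; maximin = -3.
Column maxima: East → 10, West → 5; minimax = 5.
-3 ≠ 5, so there is no saddle point; optimal play is mixed.
Let the inspector play Port with probability p. Expected payoff against East: 10p + (-3)(1−p) = 13p − 3; against West: (-3)p + 5(1−p) = −8p + 5.
Setting these equal: 13p − 3 = −8p + 5 ⇒ 21p = 8 ⇒ p = 8/21, and the value is (13)·(8/21) − 3 = 41/21.
For the smuggler: with q = P(East), equating Port's and Border's payoffs gives 13q − 3 = −8q + 5 ⇒ q = 8/21.

41/21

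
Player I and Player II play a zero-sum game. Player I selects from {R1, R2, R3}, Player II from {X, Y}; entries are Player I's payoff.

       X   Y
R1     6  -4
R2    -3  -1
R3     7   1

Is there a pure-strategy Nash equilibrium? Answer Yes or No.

Row minima: R1 → -4, R2 → -3, R3 → 1; maximin = 1.
Column maxima: X → 7, Y → 1; minimax = 1.
maximin = minimax = 1, so a saddle point exists.

Yes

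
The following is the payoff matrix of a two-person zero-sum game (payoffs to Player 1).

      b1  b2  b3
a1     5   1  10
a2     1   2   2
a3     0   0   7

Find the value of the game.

9/5

Row minima: a1 → 1, a2 → 1, a3 → 0; maximin = 1.
Column maxima: b1 → 5, b2 → 2, b3 → 10; minimax = 2.
1 ≠ 2, so there is no saddle point; optimal play is mixed.
a3 is strictly dominated by a1, so Player 1 never plays it.
b3 is strictly dominated by b1 (it gives Player 1 strictly more in every row), so Player 2 never plays it.
On the remaining 2×2 (a1, a2 vs b1, b2):
Let Player 1 play a1 with probability p. Expected payoff against b1: 5p + 1(1−p) = 4p + 1; against b2: 1p + 2(1−p) = −p + 2.
Setting these equal: 4p + 1 = −p + 2 ⇒ 5p = 1 ⇒ p = 1/5, and the value is (4)·(1/5) + 1 = 9/5.
For Player 2: with q = P(b1), equating a1's and a2's payoffs gives 4q + 1 = −q + 2 ⇒ q = 1/5.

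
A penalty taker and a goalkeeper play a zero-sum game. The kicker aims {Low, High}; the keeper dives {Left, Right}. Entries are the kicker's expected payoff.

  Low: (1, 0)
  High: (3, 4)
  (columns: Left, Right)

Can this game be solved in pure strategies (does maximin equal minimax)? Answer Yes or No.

Yes

Row minima: Low → 0, High → 3; maximin = 3.
Column maxima: Left → 3, Right → 4; minimax = 3.
maximin = minimax = 3, so a saddle point exists.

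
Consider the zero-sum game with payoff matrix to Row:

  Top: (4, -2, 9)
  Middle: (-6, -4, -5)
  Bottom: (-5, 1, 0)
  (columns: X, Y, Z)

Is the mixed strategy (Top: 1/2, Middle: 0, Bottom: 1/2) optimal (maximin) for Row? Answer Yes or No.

Against X this mix gives (1/2)·4 + (1/2)·(-5) = -1/2.
Against Y this mix gives (1/2)·(-2) + (1/2)·1 = -1/2.
Against Z this mix gives (1/2)·9 + (1/2)·0 = 9/2.
All of Column's active replies (X, Y) yield -1/2, and no column does worse for Row. The mix makes Column indifferent and guarantees -1/2, so it is optimal.

Yes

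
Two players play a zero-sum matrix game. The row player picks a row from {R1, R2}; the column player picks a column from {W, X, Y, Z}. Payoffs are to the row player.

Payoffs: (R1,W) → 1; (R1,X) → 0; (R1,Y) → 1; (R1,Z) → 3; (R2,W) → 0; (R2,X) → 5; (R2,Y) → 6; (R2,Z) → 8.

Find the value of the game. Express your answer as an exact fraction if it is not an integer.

5/6

Row minima: R1 → 0, R2 → 0; maximin = 0.
Column maxima: W → 1, X → 5, Y → 6, Z → 8; minimax = 1.
0 ≠ 1, so there is no saddle point; optimal play is mixed.
Y is strictly dominated by X (it gives the row player strictly more in every row), so the column player never plays it.
Z is strictly dominated by W (it gives the row player strictly more in every row), so the column player never plays it.
On the remaining 2×2 (R1, R2 vs W, X):
Let the row player play R1 with probability p. Expected payoff against W: 1p + 0(1−p) = p; against X: 0p + 5(1−p) = −5p + 5.
Setting these equal: p = −5p + 5 ⇒ 6p = 5 ⇒ p = 5/6, and the value is (1)·(5/6) = 5/6.
For the column player: with q = P(W), equating R1's and R2's payoffs gives q = −5q + 5 ⇒ q = 5/6.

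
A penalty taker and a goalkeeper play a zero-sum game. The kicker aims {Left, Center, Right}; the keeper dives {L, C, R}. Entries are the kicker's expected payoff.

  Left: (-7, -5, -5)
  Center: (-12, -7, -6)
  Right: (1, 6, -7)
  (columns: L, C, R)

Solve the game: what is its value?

Row minima: Left → -7, Center → -12, Right → -7; maximin = -7.
Column maxima: L → 1, C → 6, R → -5; minimax = -5.
-7 ≠ -5, so there is no saddle point; optimal play is mixed.
Center is strictly dominated by Left, so the kicker never plays it.
C is strictly dominated by L (it gives the kicker strictly more in every row), so the keeper never plays it.
On the remaining 2×2 (Left, Right vs L, R):
Let the kicker play Left with probability p. Expected payoff against L: (-7)p + 1(1−p) = −8p + 1; against R: (-5)p + (-7)(1−p) = 2p − 7.
Setting these equal: −8p + 1 = 2p − 7 ⇒ −10p = -8 ⇒ p = 4/5, and the value is (-8)·(4/5) + 1 = -27/5.
For the keeper: with q = P(L), equating Left's and Right's payoffs gives −2q − 5 = 8q − 7 ⇒ q = 1/5.

-27/5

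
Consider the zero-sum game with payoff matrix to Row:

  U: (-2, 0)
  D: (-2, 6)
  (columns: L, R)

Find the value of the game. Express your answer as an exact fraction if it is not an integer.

-2

Row minima: U → -2, D → -2; maximin = -2.
Column maxima: L → -2, R → 6; minimax = -2.
Since maximin = minimax = -2, there is a saddle point and the value is -2.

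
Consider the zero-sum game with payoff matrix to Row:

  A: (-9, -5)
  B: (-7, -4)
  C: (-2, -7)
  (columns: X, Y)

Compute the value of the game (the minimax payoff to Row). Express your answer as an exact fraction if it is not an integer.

-41/8

Row minima: A → -9, B → -7, C → -7; maximin = -7.
Column maxima: X → -2, Y → -4; minimax = -4.
-7 ≠ -4, so there is no saddle point; optimal play is mixed.
A is strictly dominated by B, so Row never plays it.
On the remaining 2×2 (B, C vs X, Y):
Let Row play B with probability p. Expected payoff against X: (-7)p + (-2)(1−p) = −5p − 2; against Y: (-4)p + (-7)(1−p) = 3p − 7.
Setting these equal: −5p − 2 = 3p − 7 ⇒ −8p = -5 ⇒ p = 5/8, and the value is (-5)·(5/8) − 2 = -41/8.
For Column: with q = P(X), equating B's and C's payoffs gives −3q − 4 = 5q − 7 ⇒ q = 3/8.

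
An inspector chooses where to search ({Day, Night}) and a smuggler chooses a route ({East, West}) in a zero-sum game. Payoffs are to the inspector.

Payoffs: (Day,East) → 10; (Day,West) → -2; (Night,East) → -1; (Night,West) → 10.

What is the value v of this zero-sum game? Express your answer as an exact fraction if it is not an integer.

Row minima: Day → -2, Night → -1; maximin = -1.
Column maxima: East → 10, West → 10; minimax = 10.
-1 ≠ 10, so there is no saddle point; optimal play is mixed.
Let the inspector play Day with probability p. Expected payoff against East: 10p + (-1)(1−p) = 11p − 1; against West: (-2)p + 10(1−p) = −12p + 10.
Setting these equal: 11p − 1 = −12p + 10 ⇒ 23p = 11 ⇒ p = 11/23, and the value is (11)·(11/23) − 1 = 98/23.
For the smuggler: with q = P(East), equating Day's and Night's payoffs gives 12q − 2 = −11q + 10 ⇒ q = 12/23.

98/23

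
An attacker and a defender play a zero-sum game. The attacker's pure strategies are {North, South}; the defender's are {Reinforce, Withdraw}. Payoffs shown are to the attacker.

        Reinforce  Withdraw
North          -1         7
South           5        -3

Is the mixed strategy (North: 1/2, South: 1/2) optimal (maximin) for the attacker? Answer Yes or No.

Yes

Against Reinforce this mix gives (1/2)·(-1) + (1/2)·5 = 2.
Against Withdraw this mix gives (1/2)·7 + (1/2)·(-3) = 2.
All of the defender's active replies (Reinforce, Withdraw) yield 2, and no column does worse for the attacker. The mix makes the defender indifferent and guarantees 2, so it is optimal.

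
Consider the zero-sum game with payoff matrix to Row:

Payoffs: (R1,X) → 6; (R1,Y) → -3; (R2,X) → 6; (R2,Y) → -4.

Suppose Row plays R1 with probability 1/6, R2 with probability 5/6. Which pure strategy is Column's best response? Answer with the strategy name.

Y

If Column plays X, Row's expected payoff is (1/6)·6 + (5/6)·6 = 6.
If Column plays Y, Row's expected payoff is (1/6)·(-3) + (5/6)·(-4) = -23/6.
Column minimizes Row's payoff; the smallest is -23/6, so the best response is Y.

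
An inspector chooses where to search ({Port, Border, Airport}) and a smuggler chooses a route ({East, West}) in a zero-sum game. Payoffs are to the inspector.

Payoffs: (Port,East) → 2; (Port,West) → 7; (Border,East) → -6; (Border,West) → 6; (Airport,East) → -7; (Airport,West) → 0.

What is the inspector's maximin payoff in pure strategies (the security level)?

2

Row minima: Port → 2, Border → -6, Airport → -7.
The best of these is 2.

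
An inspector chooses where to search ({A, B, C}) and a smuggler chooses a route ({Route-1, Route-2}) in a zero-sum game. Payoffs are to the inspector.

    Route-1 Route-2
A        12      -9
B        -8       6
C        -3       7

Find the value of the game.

57/31

Row minima: A → -9, B → -8, C → -3; maximin = -3.
Column maxima: Route-1 → 12, Route-2 → 7; minimax = 7.
-3 ≠ 7, so there is no saddle point; optimal play is mixed.
B is strictly dominated by C, so the inspector never plays it.
On the remaining 2×2 (A, C vs Route-1, Route-2):
Let the inspector play A with probability p. Expected payoff against Route-1: 12p + (-3)(1−p) = 15p − 3; against Route-2: (-9)p + 7(1−p) = −16p + 7.
Setting these equal: 15p − 3 = −16p + 7 ⇒ 31p = 10 ⇒ p = 10/31, and the value is (15)·(10/31) − 3 = 57/31.
For the smuggler: with q = P(Route-1), equating A's and C's payoffs gives 21q − 9 = −10q + 7 ⇒ q = 16/31.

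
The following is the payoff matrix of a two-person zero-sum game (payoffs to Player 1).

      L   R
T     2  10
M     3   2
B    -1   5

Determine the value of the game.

Row minima: T → 2, M → 2, B → -1; maximin = 2.
Column maxima: L → 3, R → 10; minimax = 3.
2 ≠ 3, so there is no saddle point; optimal play is mixed.
B is strictly dominated by T, so Player 1 never plays it.
On the remaining 2×2 (T, M vs L, R):
Let Player 1 play T with probability p. Expected payoff against L: 2p + 3(1−p) = −p + 3; against R: 10p + 2(1−p) = 8p + 2.
Setting these equal: −p + 3 = 8p + 2 ⇒ −9p = -1 ⇒ p = 1/9, and the value is (-1)·(1/9) + 3 = 26/9.
For Player 2: with q = P(L), equating T's and M's payoffs gives −8q + 10 = q + 2 ⇒ q = 8/9.

26/9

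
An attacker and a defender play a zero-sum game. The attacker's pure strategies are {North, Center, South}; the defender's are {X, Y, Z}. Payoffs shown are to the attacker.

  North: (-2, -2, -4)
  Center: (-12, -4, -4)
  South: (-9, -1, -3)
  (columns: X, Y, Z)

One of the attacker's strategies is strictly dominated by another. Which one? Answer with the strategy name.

South gives a strictly higher payoff than Center against every column: -9 > -12, -1 > -4, -3 > -4.
So Center is strictly dominated and the attacker never plays it.

Center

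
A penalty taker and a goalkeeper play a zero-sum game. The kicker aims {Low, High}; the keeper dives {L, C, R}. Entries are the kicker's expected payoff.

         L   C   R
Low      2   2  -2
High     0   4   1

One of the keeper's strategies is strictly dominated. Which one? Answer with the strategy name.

C

R holds the kicker's payoff strictly below C in every row: -2 < 2, 1 < 4.
So C is strictly dominated for the keeper.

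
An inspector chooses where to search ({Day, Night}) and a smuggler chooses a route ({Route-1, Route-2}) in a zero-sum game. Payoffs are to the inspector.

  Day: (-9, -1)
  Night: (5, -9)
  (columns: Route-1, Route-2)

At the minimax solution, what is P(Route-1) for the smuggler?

Row minima: Day → -9, Night → -9; maximin = -9.
Column maxima: Route-1 → 5, Route-2 → -1; minimax = -1.
-9 ≠ -1, so there is no saddle point; optimal play is mixed.
Let the inspector play Day with probability p. Expected payoff against Route-1: (-9)p + 5(1−p) = −14p + 5; against Route-2: (-1)p + (-9)(1−p) = 8p − 9.
Setting these equal: −14p + 5 = 8p − 9 ⇒ −22p = -14 ⇒ p = 7/11, and the value is (-14)·(7/11) + 5 = -43/11.
For the smuggler: with q = P(Route-1), equating Day's and Night's payoffs gives −8q − 1 = 14q − 9 ⇒ q = 4/11.

4/11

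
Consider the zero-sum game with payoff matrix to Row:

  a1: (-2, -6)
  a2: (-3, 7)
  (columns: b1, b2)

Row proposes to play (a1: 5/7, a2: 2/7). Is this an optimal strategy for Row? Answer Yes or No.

Yes

Against b1 this mix gives (5/7)·(-2) + (2/7)·(-3) = -16/7.
Against b2 this mix gives (5/7)·(-6) + (2/7)·7 = -16/7.
All of Column's active replies (b1, b2) yield -16/7, and no column does worse for Row. The mix makes Column indifferent and guarantees -16/7, so it is optimal.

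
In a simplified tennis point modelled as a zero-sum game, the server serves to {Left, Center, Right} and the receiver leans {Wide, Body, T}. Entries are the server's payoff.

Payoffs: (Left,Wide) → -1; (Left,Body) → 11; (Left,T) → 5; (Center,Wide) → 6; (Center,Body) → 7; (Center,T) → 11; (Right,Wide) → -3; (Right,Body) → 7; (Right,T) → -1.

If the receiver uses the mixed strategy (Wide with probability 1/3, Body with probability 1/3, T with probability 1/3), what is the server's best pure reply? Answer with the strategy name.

Expected payoff of Left: (1/3)·(-1) + (1/3)·11 + (1/3)·5 = 5.
Expected payoff of Center: (1/3)·6 + (1/3)·7 + (1/3)·11 = 8.
Expected payoff of Right: (1/3)·(-3) + (1/3)·7 + (1/3)·(-1) = 1.
The largest is 8, so the server's best response is Center.

Center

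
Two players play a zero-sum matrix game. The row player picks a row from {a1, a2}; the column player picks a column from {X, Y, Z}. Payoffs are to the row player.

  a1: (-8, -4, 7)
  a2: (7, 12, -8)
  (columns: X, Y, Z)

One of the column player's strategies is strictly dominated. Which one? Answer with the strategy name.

X holds the row player's payoff strictly below Y in every row: -8 < -4, 7 < 12.
So Y is strictly dominated for the column player.

Y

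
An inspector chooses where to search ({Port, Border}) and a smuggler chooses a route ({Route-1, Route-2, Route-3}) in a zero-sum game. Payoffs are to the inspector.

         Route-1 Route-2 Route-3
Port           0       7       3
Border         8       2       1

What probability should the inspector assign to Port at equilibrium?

Row minima: Port → 0, Border → 1; maximin = 1.
Column maxima: Route-1 → 8, Route-2 → 7, Route-3 → 3; minimax = 3.
1 ≠ 3, so there is no saddle point; optimal play is mixed.
Route-2 is strictly dominated by Route-3 (it gives the inspector strictly more in every row), so the smuggler never plays it.
On the remaining 2×2 (Port, Border vs Route-1, Route-3):
Let the inspector play Port with probability p. Expected payoff against Route-1: 0p + 8(1−p) = −8p + 8; against Route-3: 3p + 1(1−p) = 2p + 1.
Setting these equal: −8p + 8 = 2p + 1 ⇒ −10p = -7 ⇒ p = 7/10, and the value is (-8)·(7/10) + 8 = 12/5.
For the smuggler: with q = P(Route-1), equating Port's and Border's payoffs gives −3q + 3 = 7q + 1 ⇒ q = 1/5.

7/10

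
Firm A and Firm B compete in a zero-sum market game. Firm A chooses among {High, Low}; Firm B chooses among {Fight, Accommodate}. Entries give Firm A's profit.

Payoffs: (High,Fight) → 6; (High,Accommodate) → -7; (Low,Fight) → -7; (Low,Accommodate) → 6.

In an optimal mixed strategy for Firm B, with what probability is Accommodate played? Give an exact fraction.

Row minima: High → -7, Low → -7; maximin = -7.
Column maxima: Fight → 6, Accommodate → 6; minimax = 6.
-7 ≠ 6, so there is no saddle point; optimal play is mixed.
Let Firm A play High with probability p. Expected payoff against Fight: 6p + (-7)(1−p) = 13p − 7; against Accommodate: (-7)p + 6(1−p) = −13p + 6.
Setting these equal: 13p − 7 = −13p + 6 ⇒ 26p = 13 ⇒ p = 1/2, and the value is (13)·(1/2) − 7 = -1/2.
For Firm B: with q = P(Fight), equating High's and Low's payoffs gives 13q − 7 = −13q + 6 ⇒ q = 1/2.

1/2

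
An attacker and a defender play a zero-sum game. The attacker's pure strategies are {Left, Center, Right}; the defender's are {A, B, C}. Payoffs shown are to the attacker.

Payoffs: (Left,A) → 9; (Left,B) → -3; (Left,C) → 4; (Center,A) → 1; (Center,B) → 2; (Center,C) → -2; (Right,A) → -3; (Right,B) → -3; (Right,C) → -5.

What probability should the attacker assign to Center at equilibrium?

7/11

Row minima: Left → -3, Center → -2, Right → -5; maximin = -2.
Column maxima: A → 9, B → 2, C → 4; minimax = 2.
-2 ≠ 2, so there is no saddle point; optimal play is mixed.
Right is strictly dominated by Center, so the attacker never plays it.
A is strictly dominated by C (it gives the attacker strictly more in every row), so the defender never plays it.
On the remaining 2×2 (Left, Center vs B, C):
Let the attacker play Left with probability p. Expected payoff against B: (-3)p + 2(1−p) = −5p + 2; against C: 4p + (-2)(1−p) = 6p − 2.
Setting these equal: −5p + 2 = 6p − 2 ⇒ −11p = -4 ⇒ p = 4/11, and the value is (-5)·(4/11) + 2 = 2/11.
For the defender: with q = P(B), equating Left's and Center's payoffs gives −7q + 4 = 4q − 2 ⇒ q = 6/11.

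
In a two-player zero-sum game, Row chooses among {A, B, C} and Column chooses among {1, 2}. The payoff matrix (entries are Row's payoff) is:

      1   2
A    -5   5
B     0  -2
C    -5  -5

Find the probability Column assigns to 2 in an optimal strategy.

5/12

Row minima: A → -5, B → -2, C → -5; maximin = -2.
Column maxima: 1 → 0, 2 → 5; minimax = 0.
-2 ≠ 0, so there is no saddle point; optimal play is mixed.
C is strictly dominated by B, so Row never plays it.
On the remaining 2×2 (A, B vs 1, 2):
Let Row play A with probability p. Expected payoff against 1: (-5)p + 0(1−p) = −5p; against 2: 5p + (-2)(1−p) = 7p − 2.
Setting these equal: −5p = 7p − 2 ⇒ −12p = -2 ⇒ p = 1/6, and the value is (-5)·(1/6) = -5/6.
For Column: with q = P(1), equating A's and B's payoffs gives −10q + 5 = 2q − 2 ⇒ q = 7/12.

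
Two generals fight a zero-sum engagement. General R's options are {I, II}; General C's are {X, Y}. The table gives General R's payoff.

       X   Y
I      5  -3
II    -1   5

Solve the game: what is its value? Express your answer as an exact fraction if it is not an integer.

Row minima: I → -3, II → -1; maximin = -1.
Column maxima: X → 5, Y → 5; minimax = 5.
-1 ≠ 5, so there is no saddle point; optimal play is mixed.
Let General R play I with probability p. Expected payoff against X: 5p + (-1)(1−p) = 6p − 1; against Y: (-3)p + 5(1−p) = −8p + 5.
Setting these equal: 6p − 1 = −8p + 5 ⇒ 14p = 6 ⇒ p = 3/7, and the value is (6)·(3/7) − 1 = 11/7.
For General C: with q = P(X), equating I's and II's payoffs gives 8q − 3 = −6q + 5 ⇒ q = 4/7.

11/7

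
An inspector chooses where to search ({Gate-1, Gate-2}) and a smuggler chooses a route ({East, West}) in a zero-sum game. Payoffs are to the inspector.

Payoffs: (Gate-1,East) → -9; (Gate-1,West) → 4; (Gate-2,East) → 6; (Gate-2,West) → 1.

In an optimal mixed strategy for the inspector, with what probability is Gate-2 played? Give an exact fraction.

13/18

Row minima: Gate-1 → -9, Gate-2 → 1; maximin = 1.
Column maxima: East → 6, West → 4; minimax = 4.
1 ≠ 4, so there is no saddle point; optimal play is mixed.
Let the inspector play Gate-1 with probability p. Expected payoff against East: (-9)p + 6(1−p) = −15p + 6; against West: 4p + 1(1−p) = 3p + 1.
Setting these equal: −15p + 6 = 3p + 1 ⇒ −18p = -5 ⇒ p = 5/18, and the value is (-15)·(5/18) + 6 = 11/6.
For the smuggler: with q = P(East), equating Gate-1's and Gate-2's payoffs gives −13q + 4 = 5q + 1 ⇒ q = 1/6.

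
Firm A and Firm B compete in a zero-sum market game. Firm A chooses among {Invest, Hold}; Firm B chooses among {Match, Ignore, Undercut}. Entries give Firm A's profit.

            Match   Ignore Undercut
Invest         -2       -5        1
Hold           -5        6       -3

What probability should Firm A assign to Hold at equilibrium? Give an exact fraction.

3/14

Row minima: Invest → -5, Hold → -5; maximin = -5.
Column maxima: Match → -2, Ignore → 6, Undercut → 1; minimax = -2.
-5 ≠ -2, so there is no saddle point; optimal play is mixed.
Undercut is strictly dominated by Match (it gives Firm A strictly more in every row), so Firm B never plays it.
On the remaining 2×2 (Invest, Hold vs Match, Ignore):
Let Firm A play Invest with probability p. Expected payoff against Match: (-2)p + (-5)(1−p) = 3p − 5; against Ignore: (-5)p + 6(1−p) = −11p + 6.
Setting these equal: 3p − 5 = −11p + 6 ⇒ 14p = 11 ⇒ p = 11/14, and the value is (3)·(11/14) − 5 = -37/14.
For Firm B: with q = P(Match), equating Invest's and Hold's payoffs gives 3q − 5 = −11q + 6 ⇒ q = 11/14.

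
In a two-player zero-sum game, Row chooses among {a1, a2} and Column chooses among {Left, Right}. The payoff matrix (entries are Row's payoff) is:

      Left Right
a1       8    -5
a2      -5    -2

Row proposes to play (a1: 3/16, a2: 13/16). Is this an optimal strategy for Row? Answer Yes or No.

Against Left this mix gives (3/16)·8 + (13/16)·(-5) = -41/16.
Against Right this mix gives (3/16)·(-5) + (13/16)·(-2) = -41/16.
All of Column's active replies (Left, Right) yield -41/16, and no column does worse for Row. The mix makes Column indifferent and guarantees -41/16, so it is optimal.

Yes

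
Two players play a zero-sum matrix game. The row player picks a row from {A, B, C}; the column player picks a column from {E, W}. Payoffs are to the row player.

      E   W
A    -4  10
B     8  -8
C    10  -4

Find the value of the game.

3

Row minima: A → -4, B → -8, C → -4; maximin = -4.
Column maxima: E → 10, W → 10; minimax = 10.
-4 ≠ 10, so there is no saddle point; optimal play is mixed.
B is strictly dominated by C, so the row player never plays it.
On the remaining 2×2 (A, C vs E, W):
Let the row player play A with probability p. Expected payoff against E: (-4)p + 10(1−p) = −14p + 10; against W: 10p + (-4)(1−p) = 14p − 4.
Setting these equal: −14p + 10 = 14p − 4 ⇒ −28p = -14 ⇒ p = 1/2, and the value is (-14)·(1/2) + 10 = 3.
For the column player: with q = P(E), equating A's and C's payoffs gives −14q + 10 = 14q − 4 ⇒ q = 1/2.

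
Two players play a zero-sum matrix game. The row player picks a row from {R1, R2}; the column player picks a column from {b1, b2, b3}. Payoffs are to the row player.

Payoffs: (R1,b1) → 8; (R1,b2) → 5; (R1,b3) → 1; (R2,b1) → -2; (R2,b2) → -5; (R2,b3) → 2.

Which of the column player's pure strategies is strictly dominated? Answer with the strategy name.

b2 holds the row player's payoff strictly below b1 in every row: 5 < 8, -5 < -2.
So b1 is strictly dominated for the column player.

b1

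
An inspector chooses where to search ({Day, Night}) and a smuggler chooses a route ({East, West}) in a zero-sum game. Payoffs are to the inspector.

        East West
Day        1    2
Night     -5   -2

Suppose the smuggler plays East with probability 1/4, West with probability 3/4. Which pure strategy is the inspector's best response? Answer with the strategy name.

Day

Expected payoff of Day: (1/4)·1 + (3/4)·2 = 7/4.
Expected payoff of Night: (1/4)·(-5) + (3/4)·(-2) = -11/4.
The largest is 7/4, so the inspector's best response is Day.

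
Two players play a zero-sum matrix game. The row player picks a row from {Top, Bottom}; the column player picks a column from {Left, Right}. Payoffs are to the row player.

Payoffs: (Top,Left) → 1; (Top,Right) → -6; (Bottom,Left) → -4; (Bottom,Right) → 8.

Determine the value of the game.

Row minima: Top → -6, Bottom → -4; maximin = -4.
Column maxima: Left → 1, Right → 8; minimax = 1.
-4 ≠ 1, so there is no saddle point; optimal play is mixed.
Let the row player play Top with probability p. Expected payoff against Left: 1p + (-4)(1−p) = 5p − 4; against Right: (-6)p + 8(1−p) = −14p + 8.
Setting these equal: 5p − 4 = −14p + 8 ⇒ 19p = 12 ⇒ p = 12/19, and the value is (5)·(12/19) − 4 = -16/19.
For the column player: with q = P(Left), equating Top's and Bottom's payoffs gives 7q − 6 = −12q + 8 ⇒ q = 14/19.

-16/19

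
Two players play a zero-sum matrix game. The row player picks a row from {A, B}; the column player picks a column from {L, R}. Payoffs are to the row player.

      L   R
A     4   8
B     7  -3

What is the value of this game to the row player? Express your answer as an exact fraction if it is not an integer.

34/7

Row minima: A → 4, B → -3; maximin = 4.
Column maxima: L → 7, R → 8; minimax = 7.
4 ≠ 7, so there is no saddle point; optimal play is mixed.
Let the row player play A with probability p. Expected payoff against L: 4p + 7(1−p) = −3p + 7; against R: 8p + (-3)(1−p) = 11p − 3.
Setting these equal: −3p + 7 = 11p − 3 ⇒ −14p = -10 ⇒ p = 5/7, and the value is (-3)·(5/7) + 7 = 34/7.
For the column player: with q = P(L), equating A's and B's payoffs gives −4q + 8 = 10q − 3 ⇒ q = 11/14.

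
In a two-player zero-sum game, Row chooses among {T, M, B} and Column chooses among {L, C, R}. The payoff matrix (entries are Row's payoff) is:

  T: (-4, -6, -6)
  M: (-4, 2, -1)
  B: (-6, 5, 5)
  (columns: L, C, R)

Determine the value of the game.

-4

Row minima: T → -6, M → -4, B → -6; maximin = -4.
Column maxima: L → -4, C → 5, R → 5; minimax = -4.
Since maximin = minimax = -4, there is a saddle point and the value is -4.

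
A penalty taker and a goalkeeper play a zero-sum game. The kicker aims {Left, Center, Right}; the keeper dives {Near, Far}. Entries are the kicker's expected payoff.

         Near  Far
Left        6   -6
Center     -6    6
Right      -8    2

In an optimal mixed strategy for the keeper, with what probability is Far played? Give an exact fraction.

1/2

Row minima: Left → -6, Center → -6, Right → -8; maximin = -6.
Column maxima: Near → 6, Far → 6; minimax = 6.
-6 ≠ 6, so there is no saddle point; optimal play is mixed.
Right is strictly dominated by Center, so the kicker never plays it.
On the remaining 2×2 (Left, Center vs Near, Far):
Let the kicker play Left with probability p. Expected payoff against Near: 6p + (-6)(1−p) = 12p − 6; against Far: (-6)p + 6(1−p) = −12p + 6.
Setting these equal: 12p − 6 = −12p + 6 ⇒ 24p = 12 ⇒ p = 1/2, and the value is (12)·(1/2) − 6 = 0.
For the keeper: with q = P(Near), equating Left's and Center's payoffs gives 12q − 6 = −12q + 6 ⇒ q = 1/2.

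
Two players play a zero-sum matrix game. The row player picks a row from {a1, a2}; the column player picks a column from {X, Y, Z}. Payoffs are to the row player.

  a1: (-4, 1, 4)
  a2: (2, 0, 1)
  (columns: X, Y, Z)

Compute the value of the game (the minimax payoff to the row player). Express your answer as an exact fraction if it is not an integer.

2/7

Row minima: a1 → -4, a2 → 0; maximin = 0.
Column maxima: X → 2, Y → 1, Z → 4; minimax = 1.
0 ≠ 1, so there is no saddle point; optimal play is mixed.
Z is strictly dominated by Y (it gives the row player strictly more in every row), so the column player never plays it.
On the remaining 2×2 (a1, a2 vs X, Y):
Let the row player play a1 with probability p. Expected payoff against X: (-4)p + 2(1−p) = −6p + 2; against Y: 1p + 0(1−p) = p.
Setting these equal: −6p + 2 = p ⇒ −7p = -2 ⇒ p = 2/7, and the value is (-6)·(2/7) + 2 = 2/7.
For the column player: with q = P(X), equating a1's and a2's payoffs gives −5q + 1 = 2q ⇒ q = 1/7.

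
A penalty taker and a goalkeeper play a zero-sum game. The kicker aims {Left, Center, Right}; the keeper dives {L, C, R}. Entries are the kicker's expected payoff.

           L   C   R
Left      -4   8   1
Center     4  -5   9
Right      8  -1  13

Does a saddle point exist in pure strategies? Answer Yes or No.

No

Row minima: Left → -4, Center → -5, Right → -1; maximin = -1.
Column maxima: L → 8, C → 8, R → 13; minimax = 8.
-1 ≠ 8, so no pure-strategy equilibrium exists.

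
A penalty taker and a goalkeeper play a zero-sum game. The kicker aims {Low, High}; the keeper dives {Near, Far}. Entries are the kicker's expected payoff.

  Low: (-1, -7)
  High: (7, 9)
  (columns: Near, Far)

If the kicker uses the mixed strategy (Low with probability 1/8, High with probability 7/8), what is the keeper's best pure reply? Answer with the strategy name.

Near

If the keeper plays Near, the kicker's expected payoff is (1/8)·(-1) + (7/8)·7 = 6.
If the keeper plays Far, the kicker's expected payoff is (1/8)·(-7) + (7/8)·9 = 7.
The keeper minimizes the kicker's payoff; the smallest is 6, so the best response is Near.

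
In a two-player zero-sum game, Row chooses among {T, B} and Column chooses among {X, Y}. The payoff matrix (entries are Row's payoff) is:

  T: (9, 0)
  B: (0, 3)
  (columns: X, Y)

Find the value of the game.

9/4

Row minima: T → 0, B → 0; maximin = 0.
Column maxima: X → 9, Y → 3; minimax = 3.
0 ≠ 3, so there is no saddle point; optimal play is mixed.
Let Row play T with probability p. Expected payoff against X: 9p + 0(1−p) = 9p; against Y: 0p + 3(1−p) = −3p + 3.
Setting these equal: 9p = −3p + 3 ⇒ 12p = 3 ⇒ p = 1/4, and the value is (9)·(1/4) = 9/4.
For Column: with q = P(X), equating T's and B's payoffs gives 9q = −3q + 3 ⇒ q = 1/4.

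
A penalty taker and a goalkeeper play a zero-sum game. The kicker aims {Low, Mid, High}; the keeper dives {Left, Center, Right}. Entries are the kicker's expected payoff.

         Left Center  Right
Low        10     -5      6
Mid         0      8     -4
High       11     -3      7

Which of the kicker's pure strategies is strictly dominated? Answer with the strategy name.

High gives a strictly higher payoff than Low against every column: 11 > 10, -3 > -5, 7 > 6.
So Low is strictly dominated and the kicker never plays it.

Low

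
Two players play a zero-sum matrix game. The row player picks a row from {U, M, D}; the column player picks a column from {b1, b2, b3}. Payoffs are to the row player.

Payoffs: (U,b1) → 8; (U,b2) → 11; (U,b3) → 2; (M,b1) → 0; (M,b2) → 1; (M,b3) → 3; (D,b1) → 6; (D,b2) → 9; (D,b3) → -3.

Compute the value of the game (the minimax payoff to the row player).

Row minima: U → 2, M → 0, D → -3; maximin = 2.
Column maxima: b1 → 8, b2 → 11, b3 → 3; minimax = 3.
2 ≠ 3, so there is no saddle point; optimal play is mixed.
D is strictly dominated by U, so the row player never plays it.
b2 is strictly dominated by b1 (it gives the row player strictly more in every row), so the column player never plays it.
On the remaining 2×2 (U, M vs b1, b3):
Let the row player play U with probability p. Expected payoff against b1: 8p + 0(1−p) = 8p; against b3: 2p + 3(1−p) = −p + 3.
Setting these equal: 8p = −p + 3 ⇒ 9p = 3 ⇒ p = 1/3, and the value is (8)·(1/3) = 8/3.
For the column player: with q = P(b1), equating U's and M's payoffs gives 6q + 2 = −3q + 3 ⇒ q = 1/9.

8/3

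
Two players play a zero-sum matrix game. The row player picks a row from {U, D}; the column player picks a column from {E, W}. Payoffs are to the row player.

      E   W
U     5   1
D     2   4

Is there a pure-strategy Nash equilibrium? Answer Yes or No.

No

Row minima: U → 1, D → 2; maximin = 2.
Column maxima: E → 5, W → 4; minimax = 4.
2 ≠ 4, so no pure-strategy equilibrium exists.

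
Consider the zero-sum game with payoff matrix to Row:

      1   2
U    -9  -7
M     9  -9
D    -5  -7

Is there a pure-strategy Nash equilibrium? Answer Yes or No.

Row minima: U → -9, M → -9, D → -7; maximin = -7.
Column maxima: 1 → 9, 2 → -7; minimax = -7.
maximin = minimax = -7, so a saddle point exists.

Yes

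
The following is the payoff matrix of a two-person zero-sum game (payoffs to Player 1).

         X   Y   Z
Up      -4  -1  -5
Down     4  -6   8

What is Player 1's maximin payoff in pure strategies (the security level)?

-5

Row minima: Up → -5, Down → -6.
The best of these is -5.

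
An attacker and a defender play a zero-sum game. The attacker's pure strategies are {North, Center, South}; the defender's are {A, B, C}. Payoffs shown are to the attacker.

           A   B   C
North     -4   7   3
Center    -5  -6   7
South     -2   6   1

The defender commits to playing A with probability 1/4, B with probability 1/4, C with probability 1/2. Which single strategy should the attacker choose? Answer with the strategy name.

Expected payoff of North: (1/4)·(-4) + (1/4)·7 + (1/2)·3 = 9/4.
Expected payoff of Center: (1/4)·(-5) + (1/4)·(-6) + (1/2)·7 = 3/4.
Expected payoff of South: (1/4)·(-2) + (1/4)·6 + (1/2)·1 = 3/2.
The largest is 9/4, so the attacker's best response is North.

North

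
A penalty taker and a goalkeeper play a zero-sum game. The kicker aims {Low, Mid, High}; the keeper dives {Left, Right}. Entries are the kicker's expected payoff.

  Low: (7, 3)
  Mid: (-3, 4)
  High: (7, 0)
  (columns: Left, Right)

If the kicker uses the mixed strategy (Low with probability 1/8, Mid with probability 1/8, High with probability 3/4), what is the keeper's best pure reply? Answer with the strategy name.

If the keeper plays Left, the kicker's expected payoff is (1/8)·7 + (1/8)·(-3) + (3/4)·7 = 23/4.
If the keeper plays Right, the kicker's expected payoff is (1/8)·3 + (1/8)·4 + (3/4)·0 = 7/8.
The keeper minimizes the kicker's payoff; the smallest is 7/8, so the best response is Right.

Right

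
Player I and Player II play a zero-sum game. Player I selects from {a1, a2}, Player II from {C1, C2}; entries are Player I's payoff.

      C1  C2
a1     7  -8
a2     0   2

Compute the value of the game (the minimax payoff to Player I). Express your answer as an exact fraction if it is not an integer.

14/17

Row minima: a1 → -8, a2 → 0; maximin = 0.
Column maxima: C1 → 7, C2 → 2; minimax = 2.
0 ≠ 2, so there is no saddle point; optimal play is mixed.
Let Player I play a1 with probability p. Expected payoff against C1: 7p + 0(1−p) = 7p; against C2: (-8)p + 2(1−p) = −10p + 2.
Setting these equal: 7p = −10p + 2 ⇒ 17p = 2 ⇒ p = 2/17, and the value is (7)·(2/17) = 14/17.
For Player II: with q = P(C1), equating a1's and a2's payoffs gives 15q − 8 = −2q + 2 ⇒ q = 10/17.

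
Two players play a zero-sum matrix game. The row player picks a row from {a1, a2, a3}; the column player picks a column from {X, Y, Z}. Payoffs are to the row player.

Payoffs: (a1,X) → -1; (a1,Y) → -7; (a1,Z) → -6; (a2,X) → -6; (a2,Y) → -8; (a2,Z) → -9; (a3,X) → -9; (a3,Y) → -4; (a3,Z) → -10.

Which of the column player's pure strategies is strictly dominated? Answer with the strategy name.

X

Z holds the row player's payoff strictly below X in every row: -6 < -1, -9 < -6, -10 < -9.
So X is strictly dominated for the column player.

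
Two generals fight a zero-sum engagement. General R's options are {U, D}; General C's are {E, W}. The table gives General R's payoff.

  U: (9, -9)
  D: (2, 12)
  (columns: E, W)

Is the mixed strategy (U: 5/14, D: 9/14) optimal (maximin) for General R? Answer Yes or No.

Yes

Against E this mix gives (5/14)·9 + (9/14)·2 = 9/2.
Against W this mix gives (5/14)·(-9) + (9/14)·12 = 9/2.
All of General C's active replies (E, W) yield 9/2, and no column does worse for General R. The mix makes General C indifferent and guarantees 9/2, so it is optimal.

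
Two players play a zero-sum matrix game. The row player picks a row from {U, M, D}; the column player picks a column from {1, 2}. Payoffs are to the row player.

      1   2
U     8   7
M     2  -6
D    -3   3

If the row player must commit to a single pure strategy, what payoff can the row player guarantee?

Row minima: U → 7, M → -6, D → -3.
The best of these is 7.

7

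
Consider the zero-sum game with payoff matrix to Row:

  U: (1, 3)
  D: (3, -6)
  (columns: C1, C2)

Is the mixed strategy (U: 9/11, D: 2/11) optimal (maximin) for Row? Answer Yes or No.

Against C1 this mix gives (9/11)·1 + (2/11)·3 = 15/11.
Against C2 this mix gives (9/11)·3 + (2/11)·(-6) = 15/11.
All of Column's active replies (C1, C2) yield 15/11, and no column does worse for Row. The mix makes Column indifferent and guarantees 15/11, so it is optimal.

Yes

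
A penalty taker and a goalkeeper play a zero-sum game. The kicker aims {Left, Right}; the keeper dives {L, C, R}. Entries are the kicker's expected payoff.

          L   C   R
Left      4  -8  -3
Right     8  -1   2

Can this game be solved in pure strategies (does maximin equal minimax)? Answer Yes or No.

Row minima: Left → -8, Right → -1; maximin = -1.
Column maxima: L → 8, C → -1, R → 2; minimax = -1.
maximin = minimax = -1, so a saddle point exists.

Yes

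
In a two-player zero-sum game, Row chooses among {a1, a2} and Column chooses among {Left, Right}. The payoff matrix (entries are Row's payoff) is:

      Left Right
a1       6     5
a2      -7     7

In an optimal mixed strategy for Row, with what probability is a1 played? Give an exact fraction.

Row minima: a1 → 5, a2 → -7; maximin = 5.
Column maxima: Left → 6, Right → 7; minimax = 6.
5 ≠ 6, so there is no saddle point; optimal play is mixed.
Let Row play a1 with probability p. Expected payoff against Left: 6p + (-7)(1−p) = 13p − 7; against Right: 5p + 7(1−p) = −2p + 7.
Setting these equal: 13p − 7 = −2p + 7 ⇒ 15p = 14 ⇒ p = 14/15, and the value is (13)·(14/15) − 7 = 77/15.
For Column: with q = P(Left), equating a1's and a2's payoffs gives q + 5 = −14q + 7 ⇒ q = 2/15.

14/15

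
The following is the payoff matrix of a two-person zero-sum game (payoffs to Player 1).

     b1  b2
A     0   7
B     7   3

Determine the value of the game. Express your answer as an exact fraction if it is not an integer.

Row minima: A → 0, B → 3; maximin = 3.
Column maxima: b1 → 7, b2 → 7; minimax = 7.
3 ≠ 7, so there is no saddle point; optimal play is mixed.
Let Player 1 play A with probability p. Expected payoff against b1: 0p + 7(1−p) = −7p + 7; against b2: 7p + 3(1−p) = 4p + 3.
Setting these equal: −7p + 7 = 4p + 3 ⇒ −11p = -4 ⇒ p = 4/11, and the value is (-7)·(4/11) + 7 = 49/11.
For Player 2: with q = P(b1), equating A's and B's payoffs gives −7q + 7 = 4q + 3 ⇒ q = 4/11.

49/11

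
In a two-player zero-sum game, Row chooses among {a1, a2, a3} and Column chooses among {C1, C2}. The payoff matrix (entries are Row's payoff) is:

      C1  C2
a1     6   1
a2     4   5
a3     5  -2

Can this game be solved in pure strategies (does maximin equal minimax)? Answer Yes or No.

Row minima: a1 → 1, a2 → 4, a3 → -2; maximin = 4.
Column maxima: C1 → 6, C2 → 5; minimax = 5.
4 ≠ 5, so no pure-strategy equilibrium exists.

No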